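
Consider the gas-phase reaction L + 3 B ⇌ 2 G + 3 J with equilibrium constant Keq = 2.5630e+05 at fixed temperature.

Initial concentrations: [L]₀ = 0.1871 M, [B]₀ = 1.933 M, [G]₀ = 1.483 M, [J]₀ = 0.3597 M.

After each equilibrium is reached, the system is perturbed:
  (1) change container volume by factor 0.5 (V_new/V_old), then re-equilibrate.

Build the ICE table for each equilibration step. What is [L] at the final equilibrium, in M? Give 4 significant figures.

Q₀ = 0.07574 vs Keq = 2.5630e+05 ⇒ Q<K, forward
Step 1:
                    L           B           G           J
  init         0.1871       1.933       1.483      0.3597
  Δ           -0.1871     -0.5613      0.3742      0.5613
  eq       4.0732e-06       1.372       1.857       0.921
  solve Keq expr → x = 0.1871; check Q = 2.5630e+05
Then change container volume by factor 0.5 (V_new/V_old).
Step 2:
                    L           B           G           J
  init     8.1464e-06       2.743       3.714       1.842
  Δ        8.1452e-06  2.4436e-05 -1.6290e-05 -2.4436e-05
  eq       1.6292e-05       2.743       3.714       1.842
  solve Keq expr → x = -8.1452e-06; check Q = 2.5630e+05

[L]_eq = 1.6292e-05 M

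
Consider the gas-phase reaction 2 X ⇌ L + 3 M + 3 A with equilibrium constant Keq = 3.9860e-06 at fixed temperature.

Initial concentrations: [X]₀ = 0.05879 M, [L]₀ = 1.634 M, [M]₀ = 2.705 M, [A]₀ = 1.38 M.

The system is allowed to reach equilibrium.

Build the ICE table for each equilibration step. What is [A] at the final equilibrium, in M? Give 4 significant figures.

[A]_eq = 0.01102 M

Q₀ = 2.4591e+04 vs Keq = 3.9860e-06 ⇒ Q>K, reverse
Step 1:
                  X         L         M         A
  init      0.05879     1.634     2.705      1.38
  Δ          0.9127   -0.4563    -1.369    -1.369
  eq         0.9714     1.178     1.336   0.01102
  solve Keq expr → x = -0.4563; check Q = 3.9860e-06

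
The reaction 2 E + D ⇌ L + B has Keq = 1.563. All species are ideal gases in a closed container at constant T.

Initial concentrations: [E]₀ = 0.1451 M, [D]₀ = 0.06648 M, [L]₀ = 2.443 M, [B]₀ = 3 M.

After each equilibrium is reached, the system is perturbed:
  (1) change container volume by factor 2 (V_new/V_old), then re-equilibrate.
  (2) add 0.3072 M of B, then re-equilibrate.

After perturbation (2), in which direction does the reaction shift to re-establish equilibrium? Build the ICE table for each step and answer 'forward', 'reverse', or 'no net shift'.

Q₀ = 5236 vs Keq = 1.563 ⇒ Q>K, reverse
Step 1:
                    E           D           L           B
  I            0.1451     0.06648       2.443           3
  C             1.542      0.7711     -0.7711     -0.7711
  E             1.687      0.8375       1.672       2.229
  solve Keq expr → x = -0.7711; check Q = 1.563
Then change container volume by factor 2 (V_new/V_old).
Step 2:
                    E           D           L           B
  I            0.8436      0.4188       0.836       1.114
  C             0.159     0.07951    -0.07951    -0.07951
  E             1.003      0.4983      0.7565       1.035
  solve Keq expr → x = -0.07951; check Q = 1.563
Then add 0.3072 M of B.
Step 3:
                    E           D           L           B
  I             1.003      0.4983      0.7565       1.342
  C           0.06569     0.03284    -0.03284    -0.03284
  E             1.068      0.5311      0.7236       1.309
  solve Keq expr → x = -0.03284; check Q = 1.563

Direction: reverse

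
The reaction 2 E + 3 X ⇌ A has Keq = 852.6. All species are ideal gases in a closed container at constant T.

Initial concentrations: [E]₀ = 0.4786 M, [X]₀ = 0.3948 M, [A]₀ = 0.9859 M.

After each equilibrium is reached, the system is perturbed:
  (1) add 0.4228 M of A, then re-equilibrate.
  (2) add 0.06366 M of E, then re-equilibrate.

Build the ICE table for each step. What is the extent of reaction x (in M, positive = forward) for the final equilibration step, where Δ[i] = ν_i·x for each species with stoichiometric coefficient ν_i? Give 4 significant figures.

Q₀ = 69.94 vs Keq = 852.6 ⇒ Q<K, forward
Step 1:
                  E         X         A
  I          0.4786    0.3948    0.9859
  C         -0.1214   -0.1821    0.0607
  E          0.3572    0.2127     1.047
  solve Keq expr → x = 0.0607; check Q = 852.6
Then add 0.4228 M of A.
Step 2:
                  E         X         A
  I          0.3572    0.2127     1.469
  C         0.01301   0.01951 -0.006504
  E          0.3702    0.2322     1.463
  solve Keq expr → x = -0.006504; check Q = 852.6
Then add 0.06366 M of E.
Step 3:
                  E         X         A
  I          0.4339    0.2322     1.463
  C        -0.01258  -0.01887  0.006289
  E          0.4213    0.2133     1.469
  solve Keq expr → x = 0.006289; check Q = 852.6

x = 0.006289 M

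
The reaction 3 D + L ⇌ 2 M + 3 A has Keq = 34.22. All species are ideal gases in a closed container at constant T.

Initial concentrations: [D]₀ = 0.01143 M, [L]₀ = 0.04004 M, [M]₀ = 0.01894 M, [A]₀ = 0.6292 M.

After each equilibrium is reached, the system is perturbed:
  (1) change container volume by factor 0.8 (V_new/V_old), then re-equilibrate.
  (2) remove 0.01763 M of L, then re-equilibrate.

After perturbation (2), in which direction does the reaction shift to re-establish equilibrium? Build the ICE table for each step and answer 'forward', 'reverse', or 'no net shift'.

Direction: reverse

Q₀ = 1494 vs Keq = 34.22 ⇒ Q>K, reverse
Step 1:
                  D         L         M         A
  init      0.01143   0.04004   0.01894    0.6292
  Δ         0.01341   0.00447 -0.008941  -0.01341
  eq        0.02484   0.04451  0.009999    0.6158
  solve Keq expr → x = -0.00447; check Q = 34.22
Then change container volume by factor 0.8 (V_new/V_old).
Step 2:
                  D         L         M         A
  init      0.03105   0.05564    0.0125    0.7697
  Δ         0.00104 3.4652e-04 -6.9305e-04  -0.00104
  eq        0.03209   0.05598   0.01181    0.7687
  solve Keq expr → x = -3.4652e-04; check Q = 34.22
Then remove 0.01763 M of L.
Step 3:
                  D         L         M         A
  init      0.03209   0.03835   0.01181    0.7687
  Δ        0.001701 5.6696e-04 -0.001134 -0.001701
  eq        0.03379   0.03892   0.01067     0.767
  solve Keq expr → x = -5.6696e-04; check Q = 34.22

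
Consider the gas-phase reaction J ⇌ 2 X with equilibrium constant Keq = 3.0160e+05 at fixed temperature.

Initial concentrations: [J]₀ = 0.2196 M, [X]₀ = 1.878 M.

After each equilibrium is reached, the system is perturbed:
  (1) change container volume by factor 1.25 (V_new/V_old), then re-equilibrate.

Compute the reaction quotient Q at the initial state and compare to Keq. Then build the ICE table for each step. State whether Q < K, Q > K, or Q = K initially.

Q₀ = 16.06; Q < K (proceeds forward)

Q₀ = 16.06 vs Keq = 3.0160e+05 ⇒ Q<K, forward
Step 1:
                  J         X
  Initial    0.2196     1.878
  Change    -0.2196    0.4392
  Equil   1.7803e-05     2.317
  solve Keq expr → x = 0.2196; check Q = 3.0160e+05
Then change container volume by factor 1.25 (V_new/V_old).
Step 2:
                  J         X
  Initial 1.4242e-05     1.854
  Change  -2.8483e-06 5.6967e-06
  Equil   1.1394e-05     1.854
  solve Keq expr → x = 2.8483e-06; check Q = 3.0160e+05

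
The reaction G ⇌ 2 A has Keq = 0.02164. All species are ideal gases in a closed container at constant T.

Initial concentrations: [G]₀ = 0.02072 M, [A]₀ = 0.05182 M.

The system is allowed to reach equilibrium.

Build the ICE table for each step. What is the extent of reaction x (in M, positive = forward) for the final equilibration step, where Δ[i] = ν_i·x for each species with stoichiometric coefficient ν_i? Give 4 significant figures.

x = -0.0125 M

Q₀ = 0.1296 vs Keq = 0.02164 ⇒ Q>K, reverse
Step 1:
                    G           A
  init        0.02072     0.05182
  Δ            0.0125    -0.02501
  eq          0.03322     0.02681
  solve Keq expr → x = -0.0125; check Q = 0.02164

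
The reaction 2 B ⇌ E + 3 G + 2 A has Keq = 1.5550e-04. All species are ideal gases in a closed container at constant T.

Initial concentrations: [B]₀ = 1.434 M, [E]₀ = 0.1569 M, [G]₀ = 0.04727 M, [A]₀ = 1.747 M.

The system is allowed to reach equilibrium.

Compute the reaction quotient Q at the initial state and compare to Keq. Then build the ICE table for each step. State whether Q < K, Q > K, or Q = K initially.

Q₀ = 2.4596e-05 vs Keq = 1.5550e-04 ⇒ Q<K, forward
Step 1:
                    B           E           G           A
  Initial       1.434      0.1569     0.04727       1.747
  Change     -0.02418     0.01209     0.03627     0.02418
  Equil          1.41       0.169     0.08354       1.771
  solve Keq expr → x = 0.01209; check Q = 1.5550e-04

Q₀ = 2.4596e-05; Q < K (proceeds forward)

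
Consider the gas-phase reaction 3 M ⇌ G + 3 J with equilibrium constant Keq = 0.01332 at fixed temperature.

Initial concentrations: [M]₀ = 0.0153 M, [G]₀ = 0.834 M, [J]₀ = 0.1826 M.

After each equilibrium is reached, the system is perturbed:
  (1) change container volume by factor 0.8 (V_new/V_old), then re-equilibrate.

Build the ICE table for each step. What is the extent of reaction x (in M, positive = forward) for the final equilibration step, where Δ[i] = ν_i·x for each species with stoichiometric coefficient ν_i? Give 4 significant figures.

Q₀ = 1418 vs Keq = 0.01332 ⇒ Q>K, reverse
Step 1:
                    M           G           J
  init         0.0153       0.834      0.1826
  Δ            0.1422    -0.04739     -0.1422
  eq           0.1575      0.7866     0.04044
  solve Keq expr → x = -0.04739; check Q = 0.01332
Then change container volume by factor 0.8 (V_new/V_old).
Step 2:
                    M           G           J
  init         0.1968      0.9833     0.05054
  Δ          0.002913 -9.7101e-04   -0.002913
  eq           0.1997      0.9823     0.04763
  solve Keq expr → x = -9.7101e-04; check Q = 0.01332

x = -9.7101e-04 M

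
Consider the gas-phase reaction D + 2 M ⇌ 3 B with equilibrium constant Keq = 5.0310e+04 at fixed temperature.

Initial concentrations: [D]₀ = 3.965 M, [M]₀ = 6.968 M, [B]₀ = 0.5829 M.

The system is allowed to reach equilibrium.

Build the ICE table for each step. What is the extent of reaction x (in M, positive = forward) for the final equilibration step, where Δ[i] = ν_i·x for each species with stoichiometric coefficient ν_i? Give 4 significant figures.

Q₀ = 0.001029 vs Keq = 5.0310e+04 ⇒ Q<K, forward
Step 1:
                  D         M         B
  init        3.965     6.968    0.5829
  Δ          -3.381    -6.763     10.14
  eq         0.5835    0.2051     10.73
  solve Keq expr → x = 3.381; check Q = 5.0310e+04

x = 3.381 M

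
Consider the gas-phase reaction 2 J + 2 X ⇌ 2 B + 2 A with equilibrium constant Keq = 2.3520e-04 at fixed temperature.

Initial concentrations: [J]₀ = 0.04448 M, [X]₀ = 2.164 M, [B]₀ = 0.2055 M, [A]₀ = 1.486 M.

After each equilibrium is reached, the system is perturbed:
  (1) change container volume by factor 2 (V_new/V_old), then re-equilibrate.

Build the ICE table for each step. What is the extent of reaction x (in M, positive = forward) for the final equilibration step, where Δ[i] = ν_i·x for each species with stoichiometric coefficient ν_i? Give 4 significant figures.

x = 0 M

Q₀ = 10.07 vs Keq = 2.3520e-04 ⇒ Q>K, reverse
Step 1:
                  J         X         B         A
  I         0.04448     2.164    0.2055     1.486
  C          0.1987    0.1987   -0.1987   -0.1987
  E          0.2431     2.363  0.006843     1.287
  solve Keq expr → x = -0.09933; check Q = 2.3520e-04
Then change container volume by factor 2 (V_new/V_old).
Step 2:
                  J         X         B         A
  I          0.1216     1.181  0.003422    0.6437
  C               0         0         0         0
  E          0.1216     1.181  0.003422    0.6437
  solve Keq expr → x = 0; check Q = 2.3520e-04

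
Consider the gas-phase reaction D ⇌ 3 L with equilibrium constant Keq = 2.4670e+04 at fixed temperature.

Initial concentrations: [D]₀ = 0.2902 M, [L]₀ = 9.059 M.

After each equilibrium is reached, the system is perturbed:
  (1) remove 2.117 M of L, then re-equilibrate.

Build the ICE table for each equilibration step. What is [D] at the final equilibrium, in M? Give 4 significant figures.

Q₀ = 2562 vs Keq = 2.4670e+04 ⇒ Q<K, forward
Step 1:
                    D           L
  init         0.2902       9.059
  Δ           -0.2519      0.7556
  eq          0.03832       9.815
  solve Keq expr → x = 0.2519; check Q = 2.4670e+04
Then remove 2.117 M of L.
Step 2:
                    D           L
  init        0.03832       7.698
  Δ          -0.01941     0.05823
  eq          0.01891       7.756
  solve Keq expr → x = 0.01941; check Q = 2.4670e+04

[D]_eq = 0.01891 M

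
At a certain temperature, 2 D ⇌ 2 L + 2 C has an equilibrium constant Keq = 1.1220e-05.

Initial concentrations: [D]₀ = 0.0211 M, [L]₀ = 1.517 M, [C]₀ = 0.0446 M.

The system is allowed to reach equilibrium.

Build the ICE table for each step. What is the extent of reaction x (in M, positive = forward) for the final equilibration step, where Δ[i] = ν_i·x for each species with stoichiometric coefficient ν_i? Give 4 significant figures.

Q₀ = 10.28 vs Keq = 1.1220e-05 ⇒ Q>K, reverse
Step 1:
                   D          L          C
  init        0.0211      1.517     0.0446
  Δ          0.04445   -0.04445   -0.04445
  eq         0.06555      1.473 1.4911e-04
  solve Keq expr → x = -0.02223; check Q = 1.1220e-05

x = -0.02223 M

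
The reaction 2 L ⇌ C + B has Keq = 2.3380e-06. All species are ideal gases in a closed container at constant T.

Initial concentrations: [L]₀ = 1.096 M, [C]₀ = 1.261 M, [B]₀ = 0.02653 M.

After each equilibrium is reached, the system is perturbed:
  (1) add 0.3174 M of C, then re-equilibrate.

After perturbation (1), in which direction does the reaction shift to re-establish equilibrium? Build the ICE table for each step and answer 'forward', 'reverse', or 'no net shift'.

Direction: reverse

Q₀ = 0.02785 vs Keq = 2.3380e-06 ⇒ Q>K, reverse
Step 1:
                    L           C           B
  init          1.096       1.261     0.02653
  Δ           0.05305    -0.02653    -0.02653
  eq            1.149       1.234  2.5006e-06
  solve Keq expr → x = -0.02653; check Q = 2.3380e-06
Then add 0.3174 M of C.
Step 2:
                    L           C           B
  init          1.149       1.552  2.5006e-06
  Δ        1.0229e-06 -5.1144e-07 -5.1144e-07
  eq            1.149       1.552  1.9892e-06
  solve Keq expr → x = -5.1144e-07; check Q = 2.3380e-06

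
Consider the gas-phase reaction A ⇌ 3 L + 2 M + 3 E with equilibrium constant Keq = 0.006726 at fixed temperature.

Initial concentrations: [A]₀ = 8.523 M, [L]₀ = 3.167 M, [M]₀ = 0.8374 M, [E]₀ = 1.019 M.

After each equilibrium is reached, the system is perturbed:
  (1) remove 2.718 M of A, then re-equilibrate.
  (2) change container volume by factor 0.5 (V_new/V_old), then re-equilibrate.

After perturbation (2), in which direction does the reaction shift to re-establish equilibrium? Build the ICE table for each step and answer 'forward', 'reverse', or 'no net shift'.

Direction: reverse

Q₀ = 2.765 vs Keq = 0.006726 ⇒ Q>K, reverse
Step 1:
                   A          L          M          E
  I            8.523      3.167     0.8374      1.019
  C           0.2363    -0.7089    -0.4726    -0.7089
  E            8.759      2.458     0.3648     0.3101
  solve Keq expr → x = -0.2363; check Q = 0.006726
Then remove 2.718 M of A.
Step 2:
                   A          L          M          E
  I            6.041      2.458     0.3648     0.3101
  C           0.0082    -0.0246    -0.0164    -0.0246
  E             6.05      2.433     0.3484     0.2855
  solve Keq expr → x = -0.0082; check Q = 0.006726
Then change container volume by factor 0.5 (V_new/V_old).
Step 3:
                   A          L          M          E
  I             12.1      4.867     0.6968     0.5709
  C           0.1333       -0.4    -0.2667       -0.4
  E            12.23      4.467     0.4301     0.1709
  solve Keq expr → x = -0.1333; check Q = 0.006726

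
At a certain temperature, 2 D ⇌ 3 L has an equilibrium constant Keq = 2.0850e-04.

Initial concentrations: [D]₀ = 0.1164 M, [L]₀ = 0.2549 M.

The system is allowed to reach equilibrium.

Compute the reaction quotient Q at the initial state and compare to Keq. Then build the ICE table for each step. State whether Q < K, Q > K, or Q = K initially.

Q₀ = 1.222 vs Keq = 2.0850e-04 ⇒ Q>K, reverse
Step 1:
                    D           L
  init         0.1164      0.2549
  Δ            0.1534     -0.2301
  eq           0.2698     0.02476
  solve Keq expr → x = -0.07671; check Q = 2.0850e-04

Q₀ = 1.222; Q > K (proceeds reverse)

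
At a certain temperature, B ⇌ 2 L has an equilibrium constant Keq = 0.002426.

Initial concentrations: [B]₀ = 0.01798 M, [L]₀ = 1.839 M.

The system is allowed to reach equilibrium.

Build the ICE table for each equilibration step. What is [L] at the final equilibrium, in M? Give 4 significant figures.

[L]_eq = 0.04709 M

Q₀ = 188.1 vs Keq = 0.002426 ⇒ Q>K, reverse
Step 1:
                  B         L
  I         0.01798     1.839
  C           0.896    -1.792
  E          0.9139   0.04709
  solve Keq expr → x = -0.896; check Q = 0.002426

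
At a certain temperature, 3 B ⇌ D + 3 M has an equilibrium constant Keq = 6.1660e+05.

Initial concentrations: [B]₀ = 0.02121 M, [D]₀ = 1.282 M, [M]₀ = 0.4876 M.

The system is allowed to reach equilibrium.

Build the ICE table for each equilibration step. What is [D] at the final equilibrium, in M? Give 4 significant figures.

[D]_eq = 1.287 M

Q₀ = 1.5576e+04 vs Keq = 6.1660e+05 ⇒ Q<K, forward
Step 1:
                   B          D          M
  Initial    0.02121      1.282     0.4876
  Change    -0.01479    0.00493    0.01479
  Equil      0.00642      1.287     0.5024
  solve Keq expr → x = 0.00493; check Q = 6.1660e+05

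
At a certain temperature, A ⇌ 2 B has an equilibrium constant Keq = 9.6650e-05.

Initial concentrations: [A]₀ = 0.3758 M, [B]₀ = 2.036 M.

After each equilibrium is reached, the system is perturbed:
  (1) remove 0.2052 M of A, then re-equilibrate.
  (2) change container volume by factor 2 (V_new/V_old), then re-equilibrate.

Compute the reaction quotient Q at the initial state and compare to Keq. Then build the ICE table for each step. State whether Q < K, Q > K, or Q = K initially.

Q₀ = 11.03 vs Keq = 9.6650e-05 ⇒ Q>K, reverse
Step 1:
                    A           B
  Initial      0.3758       2.036
  Change        1.012      -2.024
  Equil         1.388     0.01158
  solve Keq expr → x = -1.012; check Q = 9.6650e-05
Then remove 0.2052 M of A.
Step 2:
                    A           B
  Initial       1.183     0.01158
  Change   4.4419e-04 -8.8837e-04
  Equil         1.183     0.01069
  solve Keq expr → x = -4.4419e-04; check Q = 9.6650e-05
Then change container volume by factor 2 (V_new/V_old).
Step 3:
                    A           B
  Initial      0.5916    0.005347
  Change    -0.001104    0.002208
  Equil        0.5905    0.007555
  solve Keq expr → x = 0.001104; check Q = 9.6650e-05

Q₀ = 11.03; Q > K (proceeds reverse)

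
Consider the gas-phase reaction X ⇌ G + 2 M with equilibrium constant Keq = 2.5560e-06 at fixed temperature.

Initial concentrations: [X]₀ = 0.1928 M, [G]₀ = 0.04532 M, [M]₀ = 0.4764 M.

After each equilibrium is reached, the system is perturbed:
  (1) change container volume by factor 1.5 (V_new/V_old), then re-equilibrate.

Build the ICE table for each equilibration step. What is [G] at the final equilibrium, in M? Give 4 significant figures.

[G]_eq = 6.1342e-06 M

Q₀ = 0.05335 vs Keq = 2.5560e-06 ⇒ Q>K, reverse
Step 1:
                    X           G           M
  init         0.1928     0.04532      0.4764
  Δ           0.04532    -0.04532    -0.09063
  eq           0.2381  4.0897e-06      0.3858
  solve Keq expr → x = -0.04532; check Q = 2.5560e-06
Then change container volume by factor 1.5 (V_new/V_old).
Step 2:
                    X           G           M
  init         0.1587  2.7265e-06      0.2572
  Δ       -3.4077e-06  3.4077e-06  6.8153e-06
  eq           0.1587  6.1342e-06      0.2572
  solve Keq expr → x = 3.4077e-06; check Q = 2.5560e-06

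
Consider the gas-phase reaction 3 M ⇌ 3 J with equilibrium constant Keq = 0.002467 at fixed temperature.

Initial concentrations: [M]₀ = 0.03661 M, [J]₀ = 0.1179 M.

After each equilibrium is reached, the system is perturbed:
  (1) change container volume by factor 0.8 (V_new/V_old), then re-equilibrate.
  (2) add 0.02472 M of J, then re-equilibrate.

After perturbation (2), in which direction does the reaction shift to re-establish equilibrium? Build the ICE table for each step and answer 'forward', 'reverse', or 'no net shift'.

Q₀ = 33.4 vs Keq = 0.002467 ⇒ Q>K, reverse
Step 1:
                  M         J
  I         0.03661    0.1179
  C         0.09951  -0.09951
  E          0.1361   0.01839
  solve Keq expr → x = -0.03317; check Q = 0.002467
Then change container volume by factor 0.8 (V_new/V_old).
Step 2:
                  M         J
  I          0.1701   0.02299
  C               0         0
  E          0.1701   0.02299
  solve Keq expr → x = 0; check Q = 0.002467
Then add 0.02472 M of J.
Step 3:
                  M         J
  I          0.1701   0.04771
  C         0.02178  -0.02178
  E          0.1919   0.02593
  solve Keq expr → x = -0.007259; check Q = 0.002467

Direction: reverse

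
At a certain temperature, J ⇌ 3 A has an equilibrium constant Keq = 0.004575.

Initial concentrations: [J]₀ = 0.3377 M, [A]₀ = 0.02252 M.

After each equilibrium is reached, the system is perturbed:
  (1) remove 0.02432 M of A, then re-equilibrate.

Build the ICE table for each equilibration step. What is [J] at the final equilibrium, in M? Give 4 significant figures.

[J]_eq = 0.3001 M

Q₀ = 3.3820e-05 vs Keq = 0.004575 ⇒ Q<K, forward
Step 1:
                  J         A
  I          0.3377   0.02252
  C        -0.02986   0.08957
  E          0.3078    0.1121
  solve Keq expr → x = 0.02986; check Q = 0.004575
Then remove 0.02432 M of A.
Step 2:
                  J         A
  I          0.3078   0.08777
  C       -0.007789   0.02337
  E          0.3001    0.1111
  solve Keq expr → x = 0.007789; check Q = 0.004575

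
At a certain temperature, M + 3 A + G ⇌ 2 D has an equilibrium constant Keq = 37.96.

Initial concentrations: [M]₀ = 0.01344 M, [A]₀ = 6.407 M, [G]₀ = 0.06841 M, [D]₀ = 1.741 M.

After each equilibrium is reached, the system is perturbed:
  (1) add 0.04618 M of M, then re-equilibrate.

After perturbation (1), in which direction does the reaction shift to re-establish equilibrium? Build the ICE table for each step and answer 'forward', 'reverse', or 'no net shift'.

Q₀ = 12.53 vs Keq = 37.96 ⇒ Q<K, forward
Step 1:
                    M           A           G           D
  Initial     0.01344       6.407     0.06841       1.741
  Change    -0.008238    -0.02472   -0.008238     0.01648
  Equil      0.005202       6.382     0.06017       1.757
  solve Keq expr → x = 0.008238; check Q = 37.96
Then add 0.04618 M of M.
Step 2:
                    M           A           G           D
  Initial     0.05138       6.382     0.06017       1.757
  Change     -0.03637     -0.1091    -0.03637     0.07273
  Equil       0.01502       6.273     0.02381        1.83
  solve Keq expr → x = 0.03637; check Q = 37.96

Direction: forward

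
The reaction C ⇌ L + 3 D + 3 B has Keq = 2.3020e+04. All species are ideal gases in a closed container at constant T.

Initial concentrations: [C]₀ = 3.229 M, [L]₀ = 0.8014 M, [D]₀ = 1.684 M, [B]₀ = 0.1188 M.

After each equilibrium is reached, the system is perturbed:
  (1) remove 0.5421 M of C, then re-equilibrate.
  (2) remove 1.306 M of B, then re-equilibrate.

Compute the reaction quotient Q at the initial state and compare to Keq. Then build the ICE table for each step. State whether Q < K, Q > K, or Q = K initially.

Q₀ = 0.001987; Q < K (proceeds forward)

Q₀ = 0.001987 vs Keq = 2.3020e+04 ⇒ Q<K, forward
Step 1:
                   C          L          D          B
  init         3.229     0.8014      1.684     0.1188
  Δ           -1.433      1.433        4.3        4.3
  eq           1.796      2.235      5.984      4.419
  solve Keq expr → x = 1.433; check Q = 2.3020e+04
Then remove 0.5421 M of C.
Step 2:
                   C          L          D          B
  init         1.253      2.235      5.984      4.419
  Δ          0.07407   -0.07407    -0.2222    -0.2222
  eq           1.328      2.161      5.762      4.197
  solve Keq expr → x = -0.07407; check Q = 2.3020e+04
Then remove 1.306 M of B.
Step 3:
                   C          L          D          B
  init         1.328      2.161      5.762      2.891
  Δ          -0.2007     0.2007      0.602      0.602
  eq           1.127      2.361      6.364      3.493
  solve Keq expr → x = 0.2007; check Q = 2.3020e+04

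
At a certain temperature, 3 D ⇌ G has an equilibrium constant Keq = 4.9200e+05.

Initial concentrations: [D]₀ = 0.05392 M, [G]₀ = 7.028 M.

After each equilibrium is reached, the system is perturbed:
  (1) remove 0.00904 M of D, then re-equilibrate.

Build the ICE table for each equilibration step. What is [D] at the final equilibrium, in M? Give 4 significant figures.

[D]_eq = 0.02427 M

Q₀ = 4.4831e+04 vs Keq = 4.9200e+05 ⇒ Q<K, forward
Step 1:
                   D          G
  init       0.05392      7.028
  Δ         -0.02965   0.009882
  eq         0.02427      7.038
  solve Keq expr → x = 0.009882; check Q = 4.9200e+05
Then remove 0.00904 M of D.
Step 2:
                   D          G
  init       0.01523      7.038
  Δ         0.009037  -0.003012
  eq         0.02427      7.035
  solve Keq expr → x = -0.003012; check Q = 4.9200e+05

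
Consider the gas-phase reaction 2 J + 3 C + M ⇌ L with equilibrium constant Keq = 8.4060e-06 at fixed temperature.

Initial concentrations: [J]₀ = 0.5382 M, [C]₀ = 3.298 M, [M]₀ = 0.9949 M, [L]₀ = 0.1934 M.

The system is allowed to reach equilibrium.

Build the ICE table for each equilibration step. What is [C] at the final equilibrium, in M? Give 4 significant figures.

Q₀ = 0.01871 vs Keq = 8.4060e-06 ⇒ Q>K, reverse
Step 1:
                   J          C          M          L
  init        0.5382      3.298     0.9949     0.1934
  Δ           0.3858     0.5787     0.1929    -0.1929
  eq           0.924      3.877      1.188 4.9668e-04
  solve Keq expr → x = -0.1929; check Q = 8.4060e-06

[C]_eq = 3.877 M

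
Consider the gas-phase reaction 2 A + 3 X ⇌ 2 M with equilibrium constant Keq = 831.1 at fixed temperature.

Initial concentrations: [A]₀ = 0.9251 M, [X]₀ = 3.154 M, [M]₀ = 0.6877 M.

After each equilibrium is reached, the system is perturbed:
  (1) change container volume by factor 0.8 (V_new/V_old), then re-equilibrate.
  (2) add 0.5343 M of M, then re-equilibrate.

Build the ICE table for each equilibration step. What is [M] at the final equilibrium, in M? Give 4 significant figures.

Q₀ = 0.01761 vs Keq = 831.1 ⇒ Q<K, forward
Step 1:
                  A         X         M
  Initial    0.9251     3.154    0.6877
  Change    -0.9023    -1.353    0.9023
  Equil     0.02283     1.801      1.59
  solve Keq expr → x = 0.4511; check Q = 831.1
Then change container volume by factor 0.8 (V_new/V_old).
Step 2:
                  A         X         M
  Initial   0.02853     2.251     1.987
  Change  -0.007873  -0.01181  0.007873
  Equil     0.02066     2.239     1.995
  solve Keq expr → x = 0.003937; check Q = 831.1
Then add 0.5343 M of M.
Step 3:
                  A         X         M
  Initial   0.02066     2.239      2.53
  Change   0.005337  0.008006 -0.005337
  Equil       0.026     2.247     2.524
  solve Keq expr → x = -0.002669; check Q = 831.1

[M]_eq = 2.524 M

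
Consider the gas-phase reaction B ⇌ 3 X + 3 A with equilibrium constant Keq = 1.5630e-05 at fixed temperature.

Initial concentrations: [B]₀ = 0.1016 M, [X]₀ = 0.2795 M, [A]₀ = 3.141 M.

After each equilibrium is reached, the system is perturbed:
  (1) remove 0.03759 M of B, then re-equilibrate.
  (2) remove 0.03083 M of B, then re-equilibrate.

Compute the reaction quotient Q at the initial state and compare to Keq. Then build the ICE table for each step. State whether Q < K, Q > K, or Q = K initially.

Q₀ = 6.66; Q > K (proceeds reverse)

Q₀ = 6.66 vs Keq = 1.5630e-05 ⇒ Q>K, reverse
Step 1:
                    B           X           A
  I            0.1016      0.2795       3.141
  C           0.09149     -0.2745     -0.2745
  E            0.1931    0.005041       2.867
  solve Keq expr → x = -0.09149; check Q = 1.5630e-05
Then remove 0.03759 M of B.
Step 2:
                    B           X           A
  I            0.1555    0.005041       2.867
  C        1.1643e-04 -3.4928e-04 -3.4928e-04
  E            0.1556    0.004692       2.866
  solve Keq expr → x = -1.1643e-04; check Q = 1.5630e-05
Then remove 0.03083 M of B.
Step 3:
                    B           X           A
  I            0.1248    0.004692       2.866
  C        1.1038e-04 -3.3114e-04 -3.3114e-04
  E            0.1249    0.004361       2.866
  solve Keq expr → x = -1.1038e-04; check Q = 1.5630e-05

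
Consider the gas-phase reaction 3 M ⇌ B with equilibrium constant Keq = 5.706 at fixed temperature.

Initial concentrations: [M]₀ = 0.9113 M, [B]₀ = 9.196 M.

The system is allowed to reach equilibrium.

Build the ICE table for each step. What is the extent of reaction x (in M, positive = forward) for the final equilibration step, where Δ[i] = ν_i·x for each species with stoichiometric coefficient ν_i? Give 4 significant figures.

x = -0.08583 M

Q₀ = 12.15 vs Keq = 5.706 ⇒ Q>K, reverse
Step 1:
                  M         B
  init       0.9113     9.196
  Δ          0.2575  -0.08583
  eq          1.169      9.11
  solve Keq expr → x = -0.08583; check Q = 5.706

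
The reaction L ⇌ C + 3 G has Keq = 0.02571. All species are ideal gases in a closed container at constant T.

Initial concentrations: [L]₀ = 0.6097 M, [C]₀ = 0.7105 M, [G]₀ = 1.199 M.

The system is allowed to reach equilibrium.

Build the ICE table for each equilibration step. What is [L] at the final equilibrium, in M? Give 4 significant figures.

[L]_eq = 0.8848 M

Q₀ = 2.009 vs Keq = 0.02571 ⇒ Q>K, reverse
Step 1:
                   L          C          G
  init        0.6097     0.7105      1.199
  Δ           0.2751    -0.2751    -0.8252
  eq          0.8848     0.4354     0.3738
  solve Keq expr → x = -0.2751; check Q = 0.02571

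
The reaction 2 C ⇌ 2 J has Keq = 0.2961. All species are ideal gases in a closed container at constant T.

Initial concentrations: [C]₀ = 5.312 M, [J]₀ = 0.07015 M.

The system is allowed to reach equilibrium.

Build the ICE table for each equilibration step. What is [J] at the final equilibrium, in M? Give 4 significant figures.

[J]_eq = 1.897 M

Q₀ = 1.7440e-04 vs Keq = 0.2961 ⇒ Q<K, forward
Step 1:
                  C         J
  init        5.312   0.07015
  Δ          -1.826     1.826
  eq          3.486     1.897
  solve Keq expr → x = 0.9132; check Q = 0.2961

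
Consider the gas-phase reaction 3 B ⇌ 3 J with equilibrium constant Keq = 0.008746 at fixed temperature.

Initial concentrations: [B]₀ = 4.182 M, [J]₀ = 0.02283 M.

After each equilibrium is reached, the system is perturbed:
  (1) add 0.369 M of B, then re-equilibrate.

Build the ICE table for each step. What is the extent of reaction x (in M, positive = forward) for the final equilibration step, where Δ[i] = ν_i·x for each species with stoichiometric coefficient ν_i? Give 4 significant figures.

x = 0.02101 M

Q₀ = 1.6269e-07 vs Keq = 0.008746 ⇒ Q<K, forward
Step 1:
                  B         J
  I           4.182   0.02283
  C         -0.6955    0.6955
  E           3.486    0.7183
  solve Keq expr → x = 0.2318; check Q = 0.008746
Then add 0.369 M of B.
Step 2:
                  B         J
  I           3.855    0.7183
  C        -0.06304   0.06304
  E           3.792    0.7814
  solve Keq expr → x = 0.02101; check Q = 0.008746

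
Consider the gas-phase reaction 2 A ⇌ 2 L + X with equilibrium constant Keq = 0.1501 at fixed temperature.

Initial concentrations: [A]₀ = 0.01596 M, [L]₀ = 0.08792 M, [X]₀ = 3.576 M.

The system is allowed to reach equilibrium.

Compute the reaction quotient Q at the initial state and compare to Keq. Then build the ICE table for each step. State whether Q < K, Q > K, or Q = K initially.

Q₀ = 108.5; Q > K (proceeds reverse)

Q₀ = 108.5 vs Keq = 0.1501 ⇒ Q>K, reverse
Step 1:
                   A          L          X
  Initial    0.01596    0.08792      3.576
  Change     0.07018   -0.07018   -0.03509
  Equil      0.08614    0.01774      3.541
  solve Keq expr → x = -0.03509; check Q = 0.1501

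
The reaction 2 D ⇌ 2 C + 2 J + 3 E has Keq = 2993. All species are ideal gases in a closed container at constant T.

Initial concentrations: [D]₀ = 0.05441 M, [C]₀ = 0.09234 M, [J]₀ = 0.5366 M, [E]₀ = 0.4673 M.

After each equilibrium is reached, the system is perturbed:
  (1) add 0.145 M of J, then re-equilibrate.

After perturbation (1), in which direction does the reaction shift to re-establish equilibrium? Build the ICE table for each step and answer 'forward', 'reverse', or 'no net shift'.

Q₀ = 0.08463 vs Keq = 2993 ⇒ Q<K, forward
Step 1:
                    D           C           J           E
  Initial     0.05441     0.09234      0.5366      0.4673
  Change     -0.05377     0.05377     0.05377     0.08066
  Equil    6.3954e-04      0.1461      0.5904       0.548
  solve Keq expr → x = 0.02689; check Q = 2993
Then add 0.145 M of J.
Step 2:
                    D           C           J           E
  Initial  6.3954e-04      0.1461      0.7354       0.548
  Change   1.5555e-04 -1.5555e-04 -1.5555e-04 -2.3333e-04
  Equil    7.9510e-04       0.146      0.7352      0.5477
  solve Keq expr → x = -7.7776e-05; check Q = 2993

Direction: reverse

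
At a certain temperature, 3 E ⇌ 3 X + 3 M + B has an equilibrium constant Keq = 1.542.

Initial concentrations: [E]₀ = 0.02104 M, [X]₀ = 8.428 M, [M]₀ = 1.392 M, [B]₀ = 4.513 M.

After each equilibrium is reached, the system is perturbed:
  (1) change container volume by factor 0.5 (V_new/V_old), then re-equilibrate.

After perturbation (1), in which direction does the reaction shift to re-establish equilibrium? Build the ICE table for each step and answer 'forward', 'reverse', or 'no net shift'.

Q₀ = 7.8238e+08 vs Keq = 1.542 ⇒ Q>K, reverse
Step 1:
                  E         X         M         B
  I         0.02104     8.428     1.392     4.513
  C           1.263    -1.263    -1.263   -0.4209
  E           1.284     7.165    0.1294     4.092
  solve Keq expr → x = -0.4209; check Q = 1.542
Then change container volume by factor 0.5 (V_new/V_old).
Step 2:
                  E         X         M         B
  I           2.567     14.33    0.2588     8.184
  C          0.1488   -0.1488   -0.1488  -0.04959
  E           2.716     14.18      0.11     8.135
  solve Keq expr → x = -0.04959; check Q = 1.542

Direction: reverse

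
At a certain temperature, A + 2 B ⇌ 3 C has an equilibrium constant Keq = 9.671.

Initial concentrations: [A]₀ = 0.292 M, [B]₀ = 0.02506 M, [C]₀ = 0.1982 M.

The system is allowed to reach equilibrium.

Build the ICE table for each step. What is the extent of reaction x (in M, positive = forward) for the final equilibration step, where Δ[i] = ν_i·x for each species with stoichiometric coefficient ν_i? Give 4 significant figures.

Q₀ = 42.46 vs Keq = 9.671 ⇒ Q>K, reverse
Step 1:
                   A          B          C
  I            0.292    0.02506     0.1982
  C         0.008513    0.01703   -0.02554
  E           0.3005    0.04209     0.1727
  solve Keq expr → x = -0.008513; check Q = 9.671

x = -0.008513 M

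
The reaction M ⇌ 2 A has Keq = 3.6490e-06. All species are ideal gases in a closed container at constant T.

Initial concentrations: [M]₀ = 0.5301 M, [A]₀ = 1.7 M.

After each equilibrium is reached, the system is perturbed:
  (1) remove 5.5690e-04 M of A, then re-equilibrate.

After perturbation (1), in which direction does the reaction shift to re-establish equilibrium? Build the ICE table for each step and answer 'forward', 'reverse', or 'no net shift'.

Q₀ = 5.452 vs Keq = 3.6490e-06 ⇒ Q>K, reverse
Step 1:
                    M           A
  I            0.5301         1.7
  C            0.8489      -1.698
  E             1.379    0.002243
  solve Keq expr → x = -0.8489; check Q = 3.6490e-06
Then remove 5.5690e-04 M of A.
Step 2:
                    M           A
  I             1.379    0.001686
  C       -2.7834e-04  5.5667e-04
  E             1.379    0.002243
  solve Keq expr → x = 2.7834e-04; check Q = 3.6490e-06

Direction: forward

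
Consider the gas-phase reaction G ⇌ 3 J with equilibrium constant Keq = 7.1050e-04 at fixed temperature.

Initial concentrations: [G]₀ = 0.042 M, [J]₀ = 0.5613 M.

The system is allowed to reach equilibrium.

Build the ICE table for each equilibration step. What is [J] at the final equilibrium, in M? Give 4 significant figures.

Q₀ = 4.211 vs Keq = 7.1050e-04 ⇒ Q>K, reverse
Step 1:
                    G           J
  Initial       0.042      0.5613
  Change       0.1694     -0.5081
  Equil        0.2114     0.05315
  solve Keq expr → x = -0.1694; check Q = 7.1050e-04

[J]_eq = 0.05315 M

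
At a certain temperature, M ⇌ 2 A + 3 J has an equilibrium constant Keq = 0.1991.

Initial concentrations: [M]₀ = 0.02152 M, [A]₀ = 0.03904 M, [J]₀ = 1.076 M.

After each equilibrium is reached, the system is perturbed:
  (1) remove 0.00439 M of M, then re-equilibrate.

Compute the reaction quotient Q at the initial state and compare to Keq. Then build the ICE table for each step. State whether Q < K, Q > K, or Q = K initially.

Q₀ = 0.08823 vs Keq = 0.1991 ⇒ Q<K, forward
Step 1:
                   M          A          J
  I          0.02152    0.03904      1.076
  C        -0.005345    0.01069    0.01603
  E          0.01618    0.04973      1.092
  solve Keq expr → x = 0.005345; check Q = 0.1991
Then remove 0.00439 M of M.
Step 2:
                   M          A          J
  I          0.01179    0.04973      1.092
  C         0.001855  -0.003711  -0.005566
  E          0.01364    0.04602      1.086
  solve Keq expr → x = -0.001855; check Q = 0.1991

Q₀ = 0.08823; Q < K (proceeds forward)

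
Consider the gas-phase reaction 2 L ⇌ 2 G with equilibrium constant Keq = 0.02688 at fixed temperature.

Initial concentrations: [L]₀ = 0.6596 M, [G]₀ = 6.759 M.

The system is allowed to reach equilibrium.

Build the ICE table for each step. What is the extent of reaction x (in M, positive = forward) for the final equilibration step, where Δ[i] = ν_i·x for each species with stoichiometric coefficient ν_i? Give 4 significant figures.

x = -2.857 M

Q₀ = 105 vs Keq = 0.02688 ⇒ Q>K, reverse
Step 1:
                  L         G
  Initial    0.6596     6.759
  Change      5.714    -5.714
  Equil       6.374     1.045
  solve Keq expr → x = -2.857; check Q = 0.02688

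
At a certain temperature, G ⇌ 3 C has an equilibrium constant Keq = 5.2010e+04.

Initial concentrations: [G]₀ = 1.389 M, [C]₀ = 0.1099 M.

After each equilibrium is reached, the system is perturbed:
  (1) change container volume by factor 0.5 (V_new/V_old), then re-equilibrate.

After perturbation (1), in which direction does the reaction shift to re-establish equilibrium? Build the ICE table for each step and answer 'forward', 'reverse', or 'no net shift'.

Direction: reverse

Q₀ = 9.5563e-04 vs Keq = 5.2010e+04 ⇒ Q<K, forward
Step 1:
                   G          C
  init         1.389     0.1099
  Δ           -1.388      4.163
  eq        0.001499      4.272
  solve Keq expr → x = 1.388; check Q = 5.2010e+04
Then change container volume by factor 0.5 (V_new/V_old).
Step 2:
                   G          C
  init      0.002999      8.545
  Δ         0.008885   -0.02665
  eq         0.01188      8.518
  solve Keq expr → x = -0.008885; check Q = 5.2010e+04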